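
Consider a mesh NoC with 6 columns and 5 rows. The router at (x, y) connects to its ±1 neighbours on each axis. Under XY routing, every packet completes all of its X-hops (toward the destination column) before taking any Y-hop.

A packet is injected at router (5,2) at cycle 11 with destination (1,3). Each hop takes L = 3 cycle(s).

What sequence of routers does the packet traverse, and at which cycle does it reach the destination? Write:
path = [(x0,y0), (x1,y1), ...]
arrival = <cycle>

hop 0: (5,2) @ cyc 11
hop 1: (4,2) @ cyc 14  [W]
hop 2: (3,2) @ cyc 17  [W]
hop 3: (2,2) @ cyc 20  [W]
hop 4: (1,2) @ cyc 23  [W]
hop 5: (1,3) @ cyc 26  [N]

path = [(5,2), (4,2), (3,2), (2,2), (1,2), (1,3)]
arrival = 26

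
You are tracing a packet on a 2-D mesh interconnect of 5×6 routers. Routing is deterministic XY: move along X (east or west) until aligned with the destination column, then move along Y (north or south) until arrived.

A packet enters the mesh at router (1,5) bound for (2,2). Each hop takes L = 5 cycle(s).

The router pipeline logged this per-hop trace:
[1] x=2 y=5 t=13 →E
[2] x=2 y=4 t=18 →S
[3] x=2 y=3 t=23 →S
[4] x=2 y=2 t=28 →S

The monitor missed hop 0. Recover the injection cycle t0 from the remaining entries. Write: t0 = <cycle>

The first recorded entry is hop 1 at cycle 13.
t0 = cyc[1] − L = 13 − 5 = 8.

t0 = 8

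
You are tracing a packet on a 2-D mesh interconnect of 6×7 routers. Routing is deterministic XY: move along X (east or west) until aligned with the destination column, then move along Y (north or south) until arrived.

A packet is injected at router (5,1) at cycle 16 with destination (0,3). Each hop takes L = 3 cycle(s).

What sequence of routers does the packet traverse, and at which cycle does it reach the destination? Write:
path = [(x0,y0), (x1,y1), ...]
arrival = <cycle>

#0 — 5,1 | c16
#1 — 4,1 | c19 | W
#2 — 3,1 | c22 | W
#3 — 2,1 | c25 | W
#4 — 1,1 | c28 | W
#5 — 0,1 | c31 | W
#6 — 0,2 | c34 | N
#7 — 0,3 | c37 | N

path = [(5,1), (4,1), (3,1), (2,1), (1,1), (0,1), (0,2), (0,3)]
arrival = 37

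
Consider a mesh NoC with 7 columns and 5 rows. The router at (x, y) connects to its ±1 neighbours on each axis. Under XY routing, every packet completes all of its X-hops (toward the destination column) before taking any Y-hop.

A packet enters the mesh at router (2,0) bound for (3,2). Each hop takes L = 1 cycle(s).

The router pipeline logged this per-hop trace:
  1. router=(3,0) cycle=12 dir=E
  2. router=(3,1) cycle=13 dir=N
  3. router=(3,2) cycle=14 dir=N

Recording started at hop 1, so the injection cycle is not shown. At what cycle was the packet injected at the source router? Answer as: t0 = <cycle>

t0 = 11

At hop 1 the cycle is 12; in general cyc_k = t0 + kL.
Therefore t0 = 12 − L = 11.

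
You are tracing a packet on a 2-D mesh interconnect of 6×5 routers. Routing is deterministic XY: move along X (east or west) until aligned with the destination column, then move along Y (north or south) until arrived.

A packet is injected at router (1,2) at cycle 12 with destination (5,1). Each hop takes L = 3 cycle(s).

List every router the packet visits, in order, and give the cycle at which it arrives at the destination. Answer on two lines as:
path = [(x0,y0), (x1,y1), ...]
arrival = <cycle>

t=12: at (1,2)
t=15: at (2,2) after E
t=18: at (3,2) after E
t=21: at (4,2) after E
t=24: at (5,2) after E
t=27: at (5,1) after S

path = [(1,2), (2,2), (3,2), (4,2), (5,2), (5,1)]
arrival = 27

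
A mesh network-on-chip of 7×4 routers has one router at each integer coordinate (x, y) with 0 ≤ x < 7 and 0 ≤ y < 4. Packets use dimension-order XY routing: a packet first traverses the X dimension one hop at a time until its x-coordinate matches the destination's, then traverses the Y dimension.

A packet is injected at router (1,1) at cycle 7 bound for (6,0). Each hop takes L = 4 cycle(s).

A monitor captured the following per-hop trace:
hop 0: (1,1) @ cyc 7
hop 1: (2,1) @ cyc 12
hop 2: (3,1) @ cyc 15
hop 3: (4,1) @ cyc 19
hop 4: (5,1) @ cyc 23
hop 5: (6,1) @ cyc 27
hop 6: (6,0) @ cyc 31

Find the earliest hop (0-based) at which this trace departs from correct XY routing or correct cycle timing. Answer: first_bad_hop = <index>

first_bad_hop = 1

[1] (+1,+0) / 5c ⇒ BAD: Δcyc=5≠L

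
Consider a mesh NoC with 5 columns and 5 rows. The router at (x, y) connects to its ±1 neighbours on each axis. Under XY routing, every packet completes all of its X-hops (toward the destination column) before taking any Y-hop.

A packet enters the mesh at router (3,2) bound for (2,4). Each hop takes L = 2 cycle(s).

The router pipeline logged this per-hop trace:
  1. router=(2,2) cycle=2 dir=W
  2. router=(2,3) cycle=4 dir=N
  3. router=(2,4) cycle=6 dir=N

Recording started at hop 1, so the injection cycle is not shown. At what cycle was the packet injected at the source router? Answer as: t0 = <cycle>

Hop 1 reached at cycle 2; hop k is at t0 + k·L.
So t0 = 2 − 1·2 = 0.

t0 = 0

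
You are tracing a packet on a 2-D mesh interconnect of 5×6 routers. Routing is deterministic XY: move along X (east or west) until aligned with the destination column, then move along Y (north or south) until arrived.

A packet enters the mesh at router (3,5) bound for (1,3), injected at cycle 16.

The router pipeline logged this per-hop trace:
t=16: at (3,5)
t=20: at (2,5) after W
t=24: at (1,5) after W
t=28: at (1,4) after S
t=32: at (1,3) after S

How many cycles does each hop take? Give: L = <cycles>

Δcyc across hop 0→1: 20 − 16 = 4.
One hop costs L cycles, so L = 4.

L = 4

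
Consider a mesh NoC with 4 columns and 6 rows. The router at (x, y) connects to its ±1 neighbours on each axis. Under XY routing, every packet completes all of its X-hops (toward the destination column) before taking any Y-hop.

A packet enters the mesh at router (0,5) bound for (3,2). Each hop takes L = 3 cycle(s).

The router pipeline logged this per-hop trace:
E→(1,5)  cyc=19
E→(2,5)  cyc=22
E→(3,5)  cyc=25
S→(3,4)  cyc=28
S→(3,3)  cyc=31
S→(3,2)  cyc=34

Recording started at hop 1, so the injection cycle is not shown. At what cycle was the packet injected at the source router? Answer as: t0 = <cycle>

t0 = 16

Hop 1 reached at cycle 19; hop k is at t0 + k·L.
So t0 = 19 − 1·3 = 16.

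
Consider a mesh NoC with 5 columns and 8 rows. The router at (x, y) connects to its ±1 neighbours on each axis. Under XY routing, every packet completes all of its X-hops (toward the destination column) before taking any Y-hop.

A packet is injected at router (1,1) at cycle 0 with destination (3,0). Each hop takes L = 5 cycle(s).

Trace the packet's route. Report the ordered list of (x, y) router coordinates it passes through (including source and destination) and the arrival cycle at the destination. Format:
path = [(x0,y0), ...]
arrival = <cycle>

#0 — 1,1 | c0
#1 — 2,1 | c5 | E
#2 — 3,1 | c10 | E
#3 — 3,0 | c15 | S

path = [(1,1), (2,1), (3,1), (3,0)]
arrival = 15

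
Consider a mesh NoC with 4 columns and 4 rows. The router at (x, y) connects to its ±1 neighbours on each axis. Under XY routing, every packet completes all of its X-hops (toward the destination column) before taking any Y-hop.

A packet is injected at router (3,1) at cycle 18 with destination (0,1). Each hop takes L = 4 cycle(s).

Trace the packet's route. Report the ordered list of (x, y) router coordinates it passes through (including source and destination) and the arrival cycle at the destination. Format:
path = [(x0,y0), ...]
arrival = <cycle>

[0] x=3 y=1 t=18
[1] x=2 y=1 t=22 →W
[2] x=1 y=1 t=26 →W
[3] x=0 y=1 t=30 →W

path = [(3,1), (2,1), (1,1), (0,1)]
arrival = 30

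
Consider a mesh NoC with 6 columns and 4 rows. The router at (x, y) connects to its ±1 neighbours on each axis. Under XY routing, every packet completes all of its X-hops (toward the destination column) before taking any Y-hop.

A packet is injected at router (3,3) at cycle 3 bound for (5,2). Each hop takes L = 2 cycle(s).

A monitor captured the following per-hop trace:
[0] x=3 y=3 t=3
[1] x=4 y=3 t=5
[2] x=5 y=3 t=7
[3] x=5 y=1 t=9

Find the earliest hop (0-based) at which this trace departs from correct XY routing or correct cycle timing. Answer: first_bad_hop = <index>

check 1→ d=(1,0) cyc+2: ok
check 2→ d=(1,0) cyc+2: ok
check 3→ d=(0,-2) cyc+2: BAD: non-unit step

first_bad_hop = 3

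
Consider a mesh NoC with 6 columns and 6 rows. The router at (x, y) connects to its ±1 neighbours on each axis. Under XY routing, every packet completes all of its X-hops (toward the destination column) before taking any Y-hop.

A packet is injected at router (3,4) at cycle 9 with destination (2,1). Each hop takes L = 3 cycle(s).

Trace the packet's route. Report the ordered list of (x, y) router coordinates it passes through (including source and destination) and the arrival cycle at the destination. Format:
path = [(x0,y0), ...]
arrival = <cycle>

path = [(3,4), (2,4), (2,3), (2,2), (2,1)]
arrival = 21

t=9: at (3,4)
t=12: at (2,4) after W
t=15: at (2,3) after S
t=18: at (2,2) after S
t=21: at (2,1) after S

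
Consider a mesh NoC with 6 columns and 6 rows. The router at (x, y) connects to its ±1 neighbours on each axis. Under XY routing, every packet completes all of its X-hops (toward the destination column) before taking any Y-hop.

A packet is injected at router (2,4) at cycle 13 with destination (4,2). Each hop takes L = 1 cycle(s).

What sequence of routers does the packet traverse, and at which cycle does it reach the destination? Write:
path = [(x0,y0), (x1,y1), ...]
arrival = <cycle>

path = [(2,4), (3,4), (4,4), (4,3), (4,2)]
arrival = 17

  0. router=(2,4) cycle=13 (inject)
  1. router=(3,4) cycle=14 dir=E
  2. router=(4,4) cycle=15 dir=E
  3. router=(4,3) cycle=16 dir=S
  4. router=(4,2) cycle=17 dir=S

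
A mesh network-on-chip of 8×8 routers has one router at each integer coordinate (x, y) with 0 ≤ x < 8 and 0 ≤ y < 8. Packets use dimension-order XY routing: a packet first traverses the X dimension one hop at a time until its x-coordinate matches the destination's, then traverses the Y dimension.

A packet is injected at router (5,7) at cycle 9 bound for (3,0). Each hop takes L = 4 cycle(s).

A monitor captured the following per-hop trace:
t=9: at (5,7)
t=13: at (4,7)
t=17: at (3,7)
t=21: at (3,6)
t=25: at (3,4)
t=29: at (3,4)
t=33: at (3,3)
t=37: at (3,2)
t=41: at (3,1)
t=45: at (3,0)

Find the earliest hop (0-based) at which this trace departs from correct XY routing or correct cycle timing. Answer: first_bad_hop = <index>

[1] (-1,+0) / 4c ⇒ ok
[2] (-1,+0) / 4c ⇒ ok
[3] (+0,-1) / 4c ⇒ ok
[4] (+0,-2) / 4c ⇒ BAD: non-unit step

first_bad_hop = 4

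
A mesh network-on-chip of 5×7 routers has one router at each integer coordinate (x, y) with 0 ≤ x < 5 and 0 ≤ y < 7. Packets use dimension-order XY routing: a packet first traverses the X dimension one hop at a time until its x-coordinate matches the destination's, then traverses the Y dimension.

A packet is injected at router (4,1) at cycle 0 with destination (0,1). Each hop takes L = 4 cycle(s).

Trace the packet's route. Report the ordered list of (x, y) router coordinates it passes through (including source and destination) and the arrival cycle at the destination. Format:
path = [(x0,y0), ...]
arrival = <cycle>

#0 — 4,1 | c0
#1 — 3,1 | c4 | W
#2 — 2,1 | c8 | W
#3 — 1,1 | c12 | W
#4 — 0,1 | c16 | W

path = [(4,1), (3,1), (2,1), (1,1), (0,1)]
arrival = 16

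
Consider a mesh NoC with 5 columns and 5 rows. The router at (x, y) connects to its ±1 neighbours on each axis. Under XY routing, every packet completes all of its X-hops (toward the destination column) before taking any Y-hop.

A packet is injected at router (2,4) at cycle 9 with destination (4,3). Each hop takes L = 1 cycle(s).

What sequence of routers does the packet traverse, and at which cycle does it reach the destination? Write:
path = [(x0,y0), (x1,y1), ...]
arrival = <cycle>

path = [(2,4), (3,4), (4,4), (4,3)]
arrival = 12

hop 0: (2,4) @ cyc 9
hop 1: (3,4) @ cyc 10  [E]
hop 2: (4,4) @ cyc 11  [E]
hop 3: (4,3) @ cyc 12  [S]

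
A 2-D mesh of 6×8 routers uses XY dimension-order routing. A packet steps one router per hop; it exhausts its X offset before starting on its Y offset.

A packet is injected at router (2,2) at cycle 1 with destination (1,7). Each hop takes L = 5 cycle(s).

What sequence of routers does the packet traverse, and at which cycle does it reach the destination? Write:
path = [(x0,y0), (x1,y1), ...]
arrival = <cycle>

#0 — 2,2 | c1
#1 — 1,2 | c6 | W
#2 — 1,3 | c11 | N
#3 — 1,4 | c16 | N
#4 — 1,5 | c21 | N
#5 — 1,6 | c26 | N
#6 — 1,7 | c31 | N

path = [(2,2), (1,2), (1,3), (1,4), (1,5), (1,6), (1,7)]
arrival = 31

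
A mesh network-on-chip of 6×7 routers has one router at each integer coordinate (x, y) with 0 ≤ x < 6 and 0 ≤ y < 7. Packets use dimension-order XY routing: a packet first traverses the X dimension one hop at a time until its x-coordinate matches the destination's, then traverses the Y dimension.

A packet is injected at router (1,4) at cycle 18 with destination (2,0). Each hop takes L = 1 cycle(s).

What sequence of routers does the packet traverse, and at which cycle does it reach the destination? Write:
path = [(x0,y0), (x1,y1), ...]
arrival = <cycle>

path = [(1,4), (2,4), (2,3), (2,2), (2,1), (2,0)]
arrival = 23

  0. router=(1,4) cycle=18 (inject)
  1. router=(2,4) cycle=19 dir=E
  2. router=(2,3) cycle=20 dir=S
  3. router=(2,2) cycle=21 dir=S
  4. router=(2,1) cycle=22 dir=S
  5. router=(2,0) cycle=23 dir=S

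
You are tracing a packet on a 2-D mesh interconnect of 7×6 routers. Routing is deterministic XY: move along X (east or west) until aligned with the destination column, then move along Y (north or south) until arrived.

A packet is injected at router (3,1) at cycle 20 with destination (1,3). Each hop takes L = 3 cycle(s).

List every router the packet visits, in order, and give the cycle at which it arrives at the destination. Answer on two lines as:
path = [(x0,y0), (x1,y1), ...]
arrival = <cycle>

path = [(3,1), (2,1), (1,1), (1,2), (1,3)]
arrival = 32

hop 0: (3,1) @ cyc 20
hop 1: (2,1) @ cyc 23  [W]
hop 2: (1,1) @ cyc 26  [W]
hop 3: (1,2) @ cyc 29  [N]
hop 4: (1,3) @ cyc 32  [N]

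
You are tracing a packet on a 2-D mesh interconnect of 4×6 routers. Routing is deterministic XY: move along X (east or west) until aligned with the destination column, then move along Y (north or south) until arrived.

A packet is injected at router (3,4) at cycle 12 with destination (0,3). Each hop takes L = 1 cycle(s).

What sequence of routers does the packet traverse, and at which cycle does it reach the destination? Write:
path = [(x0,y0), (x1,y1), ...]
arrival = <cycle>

path = [(3,4), (2,4), (1,4), (0,4), (0,3)]
arrival = 16

hop 0: (3,4) @ cyc 12
hop 1: (2,4) @ cyc 13  [W]
hop 2: (1,4) @ cyc 14  [W]
hop 3: (0,4) @ cyc 15  [W]
hop 4: (0,3) @ cyc 16  [S]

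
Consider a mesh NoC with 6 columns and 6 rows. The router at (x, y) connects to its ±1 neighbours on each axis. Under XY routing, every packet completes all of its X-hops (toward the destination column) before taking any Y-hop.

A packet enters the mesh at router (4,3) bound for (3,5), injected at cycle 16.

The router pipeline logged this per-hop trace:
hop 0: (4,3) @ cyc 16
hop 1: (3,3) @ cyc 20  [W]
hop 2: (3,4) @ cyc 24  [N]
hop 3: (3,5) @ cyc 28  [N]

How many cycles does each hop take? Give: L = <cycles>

L = 4

Between hops 0 and 1 the cycle counter advances 20 − 16 = 4.
Per-hop latency L = Δcyc = 4.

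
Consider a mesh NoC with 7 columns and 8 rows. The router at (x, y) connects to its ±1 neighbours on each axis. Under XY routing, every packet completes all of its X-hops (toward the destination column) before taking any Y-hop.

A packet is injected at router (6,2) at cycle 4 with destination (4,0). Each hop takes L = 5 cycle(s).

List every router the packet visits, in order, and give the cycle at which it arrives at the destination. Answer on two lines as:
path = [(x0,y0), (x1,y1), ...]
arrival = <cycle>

src (6,2)  cyc=4
W→(5,2)  cyc=9
W→(4,2)  cyc=14
S→(4,1)  cyc=19
S→(4,0)  cyc=24

path = [(6,2), (5,2), (4,2), (4,1), (4,0)]
arrival = 24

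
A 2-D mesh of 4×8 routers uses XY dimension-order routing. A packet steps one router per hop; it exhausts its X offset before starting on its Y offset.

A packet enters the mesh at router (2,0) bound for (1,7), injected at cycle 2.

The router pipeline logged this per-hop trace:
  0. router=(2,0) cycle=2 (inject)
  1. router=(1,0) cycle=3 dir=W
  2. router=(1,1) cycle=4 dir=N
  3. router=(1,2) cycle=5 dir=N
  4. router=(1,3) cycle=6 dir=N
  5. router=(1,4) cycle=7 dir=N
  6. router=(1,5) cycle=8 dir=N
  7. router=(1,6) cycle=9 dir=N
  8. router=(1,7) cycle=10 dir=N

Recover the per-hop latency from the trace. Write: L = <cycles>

Between hops 0 and 1 the cycle counter advances 3 − 2 = 1.
That increment is L by definition: L = 1.

L = 1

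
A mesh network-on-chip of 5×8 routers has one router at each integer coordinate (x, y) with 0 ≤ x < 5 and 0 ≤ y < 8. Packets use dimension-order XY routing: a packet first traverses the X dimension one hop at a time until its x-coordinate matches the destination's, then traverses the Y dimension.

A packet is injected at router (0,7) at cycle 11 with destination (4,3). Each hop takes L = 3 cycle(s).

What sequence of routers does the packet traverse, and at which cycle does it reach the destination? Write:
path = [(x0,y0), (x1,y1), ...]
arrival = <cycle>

path = [(0,7), (1,7), (2,7), (3,7), (4,7), (4,6), (4,5), (4,4), (4,3)]
arrival = 35

hop 0: (0,7) @ cyc 11
hop 1: (1,7) @ cyc 14  [E]
hop 2: (2,7) @ cyc 17  [E]
hop 3: (3,7) @ cyc 20  [E]
hop 4: (4,7) @ cyc 23  [E]
hop 5: (4,6) @ cyc 26  [S]
hop 6: (4,5) @ cyc 29  [S]
hop 7: (4,4) @ cyc 32  [S]
hop 8: (4,3) @ cyc 35  [S]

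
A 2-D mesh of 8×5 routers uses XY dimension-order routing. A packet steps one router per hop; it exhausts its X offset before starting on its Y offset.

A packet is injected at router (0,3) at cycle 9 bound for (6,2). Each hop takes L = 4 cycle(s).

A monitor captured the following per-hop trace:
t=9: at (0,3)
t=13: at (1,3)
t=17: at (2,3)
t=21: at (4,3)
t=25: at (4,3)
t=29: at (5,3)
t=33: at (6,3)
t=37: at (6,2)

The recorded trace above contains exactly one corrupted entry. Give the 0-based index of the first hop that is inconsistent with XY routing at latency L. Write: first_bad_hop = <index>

check 1→ d=(1,0) cyc+4: ok
check 2→ d=(1,0) cyc+4: ok
check 3→ d=(2,0) cyc+4: BAD: non-unit step

first_bad_hop = 3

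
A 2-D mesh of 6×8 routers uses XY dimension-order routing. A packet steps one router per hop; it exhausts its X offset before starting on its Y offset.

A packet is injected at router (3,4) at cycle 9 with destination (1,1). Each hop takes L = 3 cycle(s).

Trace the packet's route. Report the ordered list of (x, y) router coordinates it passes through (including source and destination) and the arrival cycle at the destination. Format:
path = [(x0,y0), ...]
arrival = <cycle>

src (3,4)  cyc=9
W→(2,4)  cyc=12
W→(1,4)  cyc=15
S→(1,3)  cyc=18
S→(1,2)  cyc=21
S→(1,1)  cyc=24

path = [(3,4), (2,4), (1,4), (1,3), (1,2), (1,1)]
arrival = 24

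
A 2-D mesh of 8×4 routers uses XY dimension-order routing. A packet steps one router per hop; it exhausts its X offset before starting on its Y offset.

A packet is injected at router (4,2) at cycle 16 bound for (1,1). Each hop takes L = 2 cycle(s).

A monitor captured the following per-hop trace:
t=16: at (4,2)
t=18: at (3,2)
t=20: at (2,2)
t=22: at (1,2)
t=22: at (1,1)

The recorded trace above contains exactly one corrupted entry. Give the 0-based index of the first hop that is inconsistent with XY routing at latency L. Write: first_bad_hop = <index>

[1] (-1,+0) / 2c ⇒ ok
[2] (-1,+0) / 2c ⇒ ok
[3] (-1,+0) / 2c ⇒ ok
[4] (+0,-1) / 0c ⇒ BAD: Δcyc=0≠L

first_bad_hop = 4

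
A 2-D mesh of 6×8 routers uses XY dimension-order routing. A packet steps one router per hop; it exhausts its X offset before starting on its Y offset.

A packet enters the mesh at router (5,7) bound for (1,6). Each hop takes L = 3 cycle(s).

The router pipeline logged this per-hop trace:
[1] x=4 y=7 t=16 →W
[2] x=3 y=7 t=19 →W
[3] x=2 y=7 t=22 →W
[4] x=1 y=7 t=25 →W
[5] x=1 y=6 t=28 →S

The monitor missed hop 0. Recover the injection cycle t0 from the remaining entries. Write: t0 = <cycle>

The first recorded entry is hop 1 at cycle 16.
Subtract one hop: t0 = 16 − 3 = 13.

t0 = 13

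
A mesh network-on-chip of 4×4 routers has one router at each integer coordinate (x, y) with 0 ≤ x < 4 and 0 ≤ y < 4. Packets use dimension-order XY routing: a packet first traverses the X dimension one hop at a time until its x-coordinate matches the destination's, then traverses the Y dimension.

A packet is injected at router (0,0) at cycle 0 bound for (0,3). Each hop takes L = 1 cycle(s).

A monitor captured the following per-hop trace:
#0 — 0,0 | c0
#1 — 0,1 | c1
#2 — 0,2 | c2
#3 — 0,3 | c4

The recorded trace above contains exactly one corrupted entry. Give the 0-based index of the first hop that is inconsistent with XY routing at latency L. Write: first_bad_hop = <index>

[1] (+0,+1) / 1c ⇒ ok
[2] (+0,+1) / 1c ⇒ ok
[3] (+0,+1) / 2c ⇒ BAD: Δcyc=2≠L

first_bad_hop = 3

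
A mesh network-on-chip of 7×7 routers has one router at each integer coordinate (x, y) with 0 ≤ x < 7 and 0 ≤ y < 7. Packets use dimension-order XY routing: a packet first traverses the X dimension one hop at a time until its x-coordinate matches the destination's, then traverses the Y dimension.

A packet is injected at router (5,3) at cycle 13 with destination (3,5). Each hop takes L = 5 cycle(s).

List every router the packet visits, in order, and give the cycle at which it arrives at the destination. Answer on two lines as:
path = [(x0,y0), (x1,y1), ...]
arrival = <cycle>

hop 0: (5,3) @ cyc 13
hop 1: (4,3) @ cyc 18  [W]
hop 2: (3,3) @ cyc 23  [W]
hop 3: (3,4) @ cyc 28  [N]
hop 4: (3,5) @ cyc 33  [N]

path = [(5,3), (4,3), (3,3), (3,4), (3,5)]
arrival = 33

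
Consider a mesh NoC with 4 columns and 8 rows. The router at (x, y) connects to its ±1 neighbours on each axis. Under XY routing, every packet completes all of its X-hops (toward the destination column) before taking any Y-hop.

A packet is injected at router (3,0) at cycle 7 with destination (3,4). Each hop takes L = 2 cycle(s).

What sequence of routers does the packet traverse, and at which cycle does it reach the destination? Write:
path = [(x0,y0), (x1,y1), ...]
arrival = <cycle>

path = [(3,0), (3,1), (3,2), (3,3), (3,4)]
arrival = 15

#0 — 3,0 | c7
#1 — 3,1 | c9 | N
#2 — 3,2 | c11 | N
#3 — 3,3 | c13 | N
#4 — 3,4 | c15 | N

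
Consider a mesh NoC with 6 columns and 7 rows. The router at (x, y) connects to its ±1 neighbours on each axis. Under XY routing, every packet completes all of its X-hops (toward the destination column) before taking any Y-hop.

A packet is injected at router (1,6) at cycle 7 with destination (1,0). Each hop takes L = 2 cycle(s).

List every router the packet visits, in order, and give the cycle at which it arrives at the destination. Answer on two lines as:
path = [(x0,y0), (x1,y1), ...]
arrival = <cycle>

#0 — 1,6 | c7
#1 — 1,5 | c9 | S
#2 — 1,4 | c11 | S
#3 — 1,3 | c13 | S
#4 — 1,2 | c15 | S
#5 — 1,1 | c17 | S
#6 — 1,0 | c19 | S

path = [(1,6), (1,5), (1,4), (1,3), (1,2), (1,1), (1,0)]
arrival = 19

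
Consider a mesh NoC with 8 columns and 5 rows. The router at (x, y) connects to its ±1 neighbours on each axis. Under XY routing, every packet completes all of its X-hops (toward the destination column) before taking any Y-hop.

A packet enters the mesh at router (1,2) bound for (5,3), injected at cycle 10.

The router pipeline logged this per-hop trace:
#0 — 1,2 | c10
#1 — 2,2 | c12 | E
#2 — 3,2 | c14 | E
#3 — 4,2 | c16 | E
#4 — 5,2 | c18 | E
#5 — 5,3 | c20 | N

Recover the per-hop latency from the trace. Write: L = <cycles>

L = 2

Δcyc across hop 0→1: 12 − 10 = 2.
Each hop adds L, hence L = 2.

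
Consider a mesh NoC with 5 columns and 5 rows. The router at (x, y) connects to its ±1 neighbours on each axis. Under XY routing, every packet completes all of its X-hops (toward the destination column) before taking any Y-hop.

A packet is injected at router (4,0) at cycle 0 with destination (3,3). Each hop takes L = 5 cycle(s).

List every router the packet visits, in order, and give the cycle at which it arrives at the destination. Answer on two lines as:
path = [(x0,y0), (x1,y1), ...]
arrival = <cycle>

path = [(4,0), (3,0), (3,1), (3,2), (3,3)]
arrival = 20

  0. router=(4,0) cycle=0 (inject)
  1. router=(3,0) cycle=5 dir=W
  2. router=(3,1) cycle=10 dir=N
  3. router=(3,2) cycle=15 dir=N
  4. router=(3,3) cycle=20 dir=N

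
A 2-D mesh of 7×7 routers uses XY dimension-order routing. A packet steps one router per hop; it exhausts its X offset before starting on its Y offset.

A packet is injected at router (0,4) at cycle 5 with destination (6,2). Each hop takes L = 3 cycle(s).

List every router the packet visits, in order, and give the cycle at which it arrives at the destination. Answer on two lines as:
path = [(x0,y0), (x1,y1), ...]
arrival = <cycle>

path = [(0,4), (1,4), (2,4), (3,4), (4,4), (5,4), (6,4), (6,3), (6,2)]
arrival = 29

  0. router=(0,4) cycle=5 (inject)
  1. router=(1,4) cycle=8 dir=E
  2. router=(2,4) cycle=11 dir=E
  3. router=(3,4) cycle=14 dir=E
  4. router=(4,4) cycle=17 dir=E
  5. router=(5,4) cycle=20 dir=E
  6. router=(6,4) cycle=23 dir=E
  7. router=(6,3) cycle=26 dir=S
  8. router=(6,2) cycle=29 dir=S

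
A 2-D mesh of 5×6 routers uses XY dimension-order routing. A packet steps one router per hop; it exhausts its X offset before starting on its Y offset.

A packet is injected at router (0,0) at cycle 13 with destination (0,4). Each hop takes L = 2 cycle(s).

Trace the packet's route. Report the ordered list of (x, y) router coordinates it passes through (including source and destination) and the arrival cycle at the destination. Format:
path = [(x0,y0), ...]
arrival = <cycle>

hop 0: (0,0) @ cyc 13
hop 1: (0,1) @ cyc 15  [N]
hop 2: (0,2) @ cyc 17  [N]
hop 3: (0,3) @ cyc 19  [N]
hop 4: (0,4) @ cyc 21  [N]

path = [(0,0), (0,1), (0,2), (0,3), (0,4)]
arrival = 21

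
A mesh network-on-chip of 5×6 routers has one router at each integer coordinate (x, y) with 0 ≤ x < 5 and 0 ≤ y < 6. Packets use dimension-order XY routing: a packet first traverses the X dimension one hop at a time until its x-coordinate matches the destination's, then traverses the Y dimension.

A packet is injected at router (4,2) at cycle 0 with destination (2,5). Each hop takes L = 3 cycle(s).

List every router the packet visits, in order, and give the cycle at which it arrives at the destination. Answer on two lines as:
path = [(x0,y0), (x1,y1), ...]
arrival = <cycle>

path = [(4,2), (3,2), (2,2), (2,3), (2,4), (2,5)]
arrival = 15

src (4,2)  cyc=0
W→(3,2)  cyc=3
W→(2,2)  cyc=6
N→(2,3)  cyc=9
N→(2,4)  cyc=12
N→(2,5)  cyc=15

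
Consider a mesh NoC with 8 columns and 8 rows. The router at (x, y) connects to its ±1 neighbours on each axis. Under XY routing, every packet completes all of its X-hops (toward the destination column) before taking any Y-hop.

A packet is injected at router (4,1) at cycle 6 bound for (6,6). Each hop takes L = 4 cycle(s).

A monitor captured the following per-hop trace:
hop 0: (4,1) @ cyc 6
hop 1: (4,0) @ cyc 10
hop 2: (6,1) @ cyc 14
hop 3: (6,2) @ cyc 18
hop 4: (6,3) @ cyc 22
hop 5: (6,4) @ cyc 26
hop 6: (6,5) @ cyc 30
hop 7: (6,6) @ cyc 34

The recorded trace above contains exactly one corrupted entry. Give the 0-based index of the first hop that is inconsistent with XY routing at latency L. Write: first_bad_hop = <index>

[1] (+0,-1) / 4c ⇒ BAD: Y-move but x=4≠6

first_bad_hop = 1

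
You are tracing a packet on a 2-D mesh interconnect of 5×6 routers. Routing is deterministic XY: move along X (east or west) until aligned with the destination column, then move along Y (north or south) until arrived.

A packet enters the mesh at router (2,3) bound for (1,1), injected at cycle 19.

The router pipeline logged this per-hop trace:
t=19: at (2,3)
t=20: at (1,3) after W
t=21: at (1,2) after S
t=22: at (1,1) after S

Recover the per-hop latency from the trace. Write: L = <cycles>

L = 1

Between hops 0 and 1 the cycle counter advances 20 − 19 = 1.
One hop costs L cycles, so L = 1.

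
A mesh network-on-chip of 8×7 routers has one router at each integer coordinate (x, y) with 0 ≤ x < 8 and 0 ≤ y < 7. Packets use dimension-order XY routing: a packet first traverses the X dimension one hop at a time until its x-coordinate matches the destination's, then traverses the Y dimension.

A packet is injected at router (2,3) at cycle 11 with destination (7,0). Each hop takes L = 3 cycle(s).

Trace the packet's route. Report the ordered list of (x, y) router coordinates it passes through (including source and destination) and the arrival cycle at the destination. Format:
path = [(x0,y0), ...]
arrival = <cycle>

hop 0: (2,3) @ cyc 11
hop 1: (3,3) @ cyc 14  [E]
hop 2: (4,3) @ cyc 17  [E]
hop 3: (5,3) @ cyc 20  [E]
hop 4: (6,3) @ cyc 23  [E]
hop 5: (7,3) @ cyc 26  [E]
hop 6: (7,2) @ cyc 29  [S]
hop 7: (7,1) @ cyc 32  [S]
hop 8: (7,0) @ cyc 35  [S]

path = [(2,3), (3,3), (4,3), (5,3), (6,3), (7,3), (7,2), (7,1), (7,0)]
arrival = 35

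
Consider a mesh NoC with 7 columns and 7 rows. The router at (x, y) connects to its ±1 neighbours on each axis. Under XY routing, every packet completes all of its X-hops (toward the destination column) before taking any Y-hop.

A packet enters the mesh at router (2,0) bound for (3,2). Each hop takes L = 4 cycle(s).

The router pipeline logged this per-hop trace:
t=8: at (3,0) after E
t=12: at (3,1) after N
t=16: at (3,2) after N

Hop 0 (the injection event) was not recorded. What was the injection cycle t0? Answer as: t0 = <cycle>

At hop 1 the cycle is 8; in general cyc_k = t0 + kL.
Therefore t0 = 8 − L = 4.

t0 = 4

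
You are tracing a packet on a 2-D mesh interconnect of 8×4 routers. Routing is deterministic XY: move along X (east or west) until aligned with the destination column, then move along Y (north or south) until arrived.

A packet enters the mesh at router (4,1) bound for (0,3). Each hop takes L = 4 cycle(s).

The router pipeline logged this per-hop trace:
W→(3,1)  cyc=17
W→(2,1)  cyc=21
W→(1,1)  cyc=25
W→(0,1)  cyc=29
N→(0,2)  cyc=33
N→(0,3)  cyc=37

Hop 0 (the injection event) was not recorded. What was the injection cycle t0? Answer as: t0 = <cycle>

Hop 1 reached at cycle 17; hop k is at t0 + k·L.
Therefore t0 = 17 − L = 13.

t0 = 13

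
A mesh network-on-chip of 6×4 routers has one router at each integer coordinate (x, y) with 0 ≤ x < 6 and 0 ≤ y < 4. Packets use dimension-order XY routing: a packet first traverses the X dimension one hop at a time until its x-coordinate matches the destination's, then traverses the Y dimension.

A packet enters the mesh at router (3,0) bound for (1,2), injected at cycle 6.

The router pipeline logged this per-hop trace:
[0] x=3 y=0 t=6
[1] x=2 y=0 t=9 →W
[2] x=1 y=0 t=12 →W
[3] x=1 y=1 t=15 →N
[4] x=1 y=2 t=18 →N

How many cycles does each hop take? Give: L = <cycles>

Δcyc across hop 0→1: 9 − 6 = 3.
That increment is L by definition: L = 3.

L = 3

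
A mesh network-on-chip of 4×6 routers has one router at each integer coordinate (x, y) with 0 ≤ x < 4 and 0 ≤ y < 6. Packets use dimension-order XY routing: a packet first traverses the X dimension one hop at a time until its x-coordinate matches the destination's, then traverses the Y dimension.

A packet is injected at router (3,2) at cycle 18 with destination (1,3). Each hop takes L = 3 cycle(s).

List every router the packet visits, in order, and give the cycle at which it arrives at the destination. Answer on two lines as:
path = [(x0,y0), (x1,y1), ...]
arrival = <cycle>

path = [(3,2), (2,2), (1,2), (1,3)]
arrival = 27

t=18: at (3,2)
t=21: at (2,2) after W
t=24: at (1,2) after W
t=27: at (1,3) after N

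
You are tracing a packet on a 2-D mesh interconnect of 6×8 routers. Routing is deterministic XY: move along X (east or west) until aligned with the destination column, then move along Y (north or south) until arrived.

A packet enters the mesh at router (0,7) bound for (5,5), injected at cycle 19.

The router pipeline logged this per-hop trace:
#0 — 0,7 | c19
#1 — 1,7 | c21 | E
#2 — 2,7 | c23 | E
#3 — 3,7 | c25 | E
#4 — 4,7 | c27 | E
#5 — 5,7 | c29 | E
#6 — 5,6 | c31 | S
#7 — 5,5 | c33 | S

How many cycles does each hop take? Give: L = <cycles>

Between hops 0 and 1 the cycle counter advances 21 − 19 = 2.
That increment is L by definition: L = 2.

L = 2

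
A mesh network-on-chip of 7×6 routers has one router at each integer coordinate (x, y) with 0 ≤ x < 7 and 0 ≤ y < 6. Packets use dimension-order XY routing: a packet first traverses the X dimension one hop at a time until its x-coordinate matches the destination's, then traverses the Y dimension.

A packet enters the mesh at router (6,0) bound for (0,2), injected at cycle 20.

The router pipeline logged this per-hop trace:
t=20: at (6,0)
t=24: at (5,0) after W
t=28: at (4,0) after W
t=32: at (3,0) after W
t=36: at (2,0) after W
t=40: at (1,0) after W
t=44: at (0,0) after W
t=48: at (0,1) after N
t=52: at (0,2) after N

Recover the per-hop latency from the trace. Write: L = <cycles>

L = 4

Δcyc across hop 0→1: 24 − 20 = 4.
Per-hop latency L = Δcyc = 4.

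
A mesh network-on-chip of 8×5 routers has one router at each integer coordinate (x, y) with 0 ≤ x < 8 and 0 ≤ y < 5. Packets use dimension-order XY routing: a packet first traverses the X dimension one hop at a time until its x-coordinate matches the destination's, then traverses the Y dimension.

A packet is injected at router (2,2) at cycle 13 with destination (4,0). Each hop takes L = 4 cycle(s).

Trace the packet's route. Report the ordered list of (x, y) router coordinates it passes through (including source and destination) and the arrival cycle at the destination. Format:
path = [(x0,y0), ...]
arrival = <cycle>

[0] x=2 y=2 t=13
[1] x=3 y=2 t=17 →E
[2] x=4 y=2 t=21 →E
[3] x=4 y=1 t=25 →S
[4] x=4 y=0 t=29 →S

path = [(2,2), (3,2), (4,2), (4,1), (4,0)]
arrival = 29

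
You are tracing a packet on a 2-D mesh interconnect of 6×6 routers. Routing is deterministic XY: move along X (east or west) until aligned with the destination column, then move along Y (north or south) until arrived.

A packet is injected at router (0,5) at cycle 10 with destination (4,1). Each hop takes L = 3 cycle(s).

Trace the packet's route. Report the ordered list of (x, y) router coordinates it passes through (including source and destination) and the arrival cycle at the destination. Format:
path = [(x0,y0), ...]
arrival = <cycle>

path = [(0,5), (1,5), (2,5), (3,5), (4,5), (4,4), (4,3), (4,2), (4,1)]
arrival = 34

  0. router=(0,5) cycle=10 (inject)
  1. router=(1,5) cycle=13 dir=E
  2. router=(2,5) cycle=16 dir=E
  3. router=(3,5) cycle=19 dir=E
  4. router=(4,5) cycle=22 dir=E
  5. router=(4,4) cycle=25 dir=S
  6. router=(4,3) cycle=28 dir=S
  7. router=(4,2) cycle=31 dir=S
  8. router=(4,1) cycle=34 dir=S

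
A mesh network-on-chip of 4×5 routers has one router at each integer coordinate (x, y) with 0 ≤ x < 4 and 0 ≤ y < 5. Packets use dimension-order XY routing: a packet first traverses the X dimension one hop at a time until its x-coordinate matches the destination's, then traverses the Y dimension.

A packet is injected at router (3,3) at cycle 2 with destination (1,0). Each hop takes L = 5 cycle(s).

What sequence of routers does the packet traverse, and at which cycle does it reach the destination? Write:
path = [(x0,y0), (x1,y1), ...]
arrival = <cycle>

path = [(3,3), (2,3), (1,3), (1,2), (1,1), (1,0)]
arrival = 27

#0 — 3,3 | c2
#1 — 2,3 | c7 | W
#2 — 1,3 | c12 | W
#3 — 1,2 | c17 | S
#4 — 1,1 | c22 | S
#5 — 1,0 | c27 | S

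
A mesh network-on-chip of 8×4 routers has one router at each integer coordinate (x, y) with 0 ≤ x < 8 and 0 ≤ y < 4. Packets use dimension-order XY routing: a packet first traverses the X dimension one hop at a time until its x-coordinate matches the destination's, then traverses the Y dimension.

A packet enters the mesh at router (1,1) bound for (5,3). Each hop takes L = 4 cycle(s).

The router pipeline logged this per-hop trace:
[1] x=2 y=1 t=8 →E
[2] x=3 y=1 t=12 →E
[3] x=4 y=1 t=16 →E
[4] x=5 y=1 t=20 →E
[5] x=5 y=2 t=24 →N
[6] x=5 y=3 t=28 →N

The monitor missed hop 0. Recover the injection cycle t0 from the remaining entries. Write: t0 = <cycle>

Hop 1 reached at cycle 8; hop k is at t0 + k·L.
t0 = cyc[1] − L = 8 − 4 = 4.

t0 = 4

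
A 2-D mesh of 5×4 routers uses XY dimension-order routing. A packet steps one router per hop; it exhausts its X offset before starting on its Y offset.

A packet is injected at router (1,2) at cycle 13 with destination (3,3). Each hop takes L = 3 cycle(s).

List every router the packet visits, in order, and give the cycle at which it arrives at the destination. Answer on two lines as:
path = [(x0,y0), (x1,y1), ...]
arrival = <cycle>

[0] x=1 y=2 t=13
[1] x=2 y=2 t=16 →E
[2] x=3 y=2 t=19 →E
[3] x=3 y=3 t=22 →N

path = [(1,2), (2,2), (3,2), (3,3)]
arrival = 22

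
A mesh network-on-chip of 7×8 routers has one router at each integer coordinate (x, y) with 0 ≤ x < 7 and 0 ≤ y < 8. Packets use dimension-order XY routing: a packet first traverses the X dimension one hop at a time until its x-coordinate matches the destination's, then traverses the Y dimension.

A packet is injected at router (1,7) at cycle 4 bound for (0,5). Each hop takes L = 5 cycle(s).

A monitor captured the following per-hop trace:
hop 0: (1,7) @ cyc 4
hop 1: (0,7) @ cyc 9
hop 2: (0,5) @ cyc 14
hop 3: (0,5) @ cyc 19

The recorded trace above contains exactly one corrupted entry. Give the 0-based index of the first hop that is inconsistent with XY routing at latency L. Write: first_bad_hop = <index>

first_bad_hop = 2

check 1→ d=(-1,0) cyc+5: ok
check 2→ d=(0,-2) cyc+5: BAD: non-unit step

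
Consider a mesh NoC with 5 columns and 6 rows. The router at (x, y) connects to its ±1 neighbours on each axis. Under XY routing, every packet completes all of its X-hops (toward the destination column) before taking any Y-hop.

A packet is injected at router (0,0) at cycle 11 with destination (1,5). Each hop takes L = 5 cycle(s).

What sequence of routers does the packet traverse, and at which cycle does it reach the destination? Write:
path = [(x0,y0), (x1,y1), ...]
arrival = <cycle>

#0 — 0,0 | c11
#1 — 1,0 | c16 | E
#2 — 1,1 | c21 | N
#3 — 1,2 | c26 | N
#4 — 1,3 | c31 | N
#5 — 1,4 | c36 | N
#6 — 1,5 | c41 | N

path = [(0,0), (1,0), (1,1), (1,2), (1,3), (1,4), (1,5)]
arrival = 41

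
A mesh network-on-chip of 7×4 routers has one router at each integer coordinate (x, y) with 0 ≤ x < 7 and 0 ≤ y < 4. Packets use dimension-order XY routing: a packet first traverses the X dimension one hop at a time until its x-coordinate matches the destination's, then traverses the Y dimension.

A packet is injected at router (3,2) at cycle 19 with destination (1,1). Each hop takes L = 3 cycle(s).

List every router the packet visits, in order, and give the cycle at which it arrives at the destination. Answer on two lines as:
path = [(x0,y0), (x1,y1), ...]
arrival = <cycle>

path = [(3,2), (2,2), (1,2), (1,1)]
arrival = 28

src (3,2)  cyc=19
W→(2,2)  cyc=22
W→(1,2)  cyc=25
S→(1,1)  cyc=28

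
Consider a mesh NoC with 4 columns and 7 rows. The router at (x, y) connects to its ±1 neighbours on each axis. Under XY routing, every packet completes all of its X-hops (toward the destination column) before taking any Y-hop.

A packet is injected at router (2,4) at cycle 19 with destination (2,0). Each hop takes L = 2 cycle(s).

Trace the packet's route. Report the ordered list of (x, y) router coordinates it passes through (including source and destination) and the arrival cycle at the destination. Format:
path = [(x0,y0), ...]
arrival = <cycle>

path = [(2,4), (2,3), (2,2), (2,1), (2,0)]
arrival = 27

#0 — 2,4 | c19
#1 — 2,3 | c21 | S
#2 — 2,2 | c23 | S
#3 — 2,1 | c25 | S
#4 — 2,0 | c27 | S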